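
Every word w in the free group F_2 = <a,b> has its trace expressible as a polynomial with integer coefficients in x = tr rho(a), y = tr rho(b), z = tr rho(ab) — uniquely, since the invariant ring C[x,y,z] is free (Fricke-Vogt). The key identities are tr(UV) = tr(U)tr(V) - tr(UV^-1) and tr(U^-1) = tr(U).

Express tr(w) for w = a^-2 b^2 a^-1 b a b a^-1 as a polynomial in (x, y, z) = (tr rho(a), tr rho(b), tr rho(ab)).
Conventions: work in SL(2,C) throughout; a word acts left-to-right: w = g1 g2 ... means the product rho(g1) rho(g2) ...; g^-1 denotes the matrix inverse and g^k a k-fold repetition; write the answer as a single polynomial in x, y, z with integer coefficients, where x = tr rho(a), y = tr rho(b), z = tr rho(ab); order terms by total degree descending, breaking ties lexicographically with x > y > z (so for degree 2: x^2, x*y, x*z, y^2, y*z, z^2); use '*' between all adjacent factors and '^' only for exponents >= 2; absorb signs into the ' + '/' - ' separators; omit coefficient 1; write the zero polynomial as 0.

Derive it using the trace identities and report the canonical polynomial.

so tr(a b^2) = tr(b) tr(a b) - tr(a) = y*z - x
tr(b^2 a b) = tr(b) tr(a b^2) - tr(a b) = y^2*z - x*y - z
tr(b a b^3) = tr(b) tr(b^2 a b) - tr(b^2 a) = y^3*z - x*y^2 - 2*y*z + x
reduce: tr(a b a b) = tr(a b) tr(a b) - tr(1)   [split at repeated a] = z^2 - 2
so tr(a b a) = tr(a) tr(b a) - tr(b) = x*z - y
tr(b a b a b) = tr(b) tr(a b a b) - tr(a b a) = y*z^2 - x*z - y
tr(b a b^3 a) = tr(b) tr(b a b a b) - tr(b a b a) = y^2*z^2 - x*y*z - y^2 - z^2 + 2
reduce: tr(b^2 a^-1 b a b) = tr(b a b^3) tr(a) - tr(b a b^3 a) = x*y^3*z - x^2*y^2 - y^2*z^2 - x*y*z + x^2 + y^2 + z^2 - 2
reduce: tr(a b a b a b) = tr(b a b a) tr(b a) - tr(a b)   [split at repeated b] = z^3 - 3*z
tr(a b a b a) = tr(a) tr(b a b a) - tr(b a b) = x*z^2 - y*z - x
tr(b a b a b^2 a) = tr(b) tr(a b a b a b) - tr(a b a b a) = y*z^3 - x*z^2 - 2*y*z + x
tr(b^2 a^-1 b a b a) = tr(b a b a b^2) tr(a) - tr(b a b a b^2 a) = x*y^2*z^2 - x^2*y*z - y*z^3 - x*y^2 + 2*y*z + x
tr(a^-1 b^2 a^-1 b a b) = tr(b^2 a^-1 b a b) tr(a) - tr(b^2 a^-1 b a b a) = x^2*y^3*z - x^3*y^2 - 2*x*y^2*z^2 + y*z^3 + x^3 + 2*x*y^2 + x*z^2 - 2*y*z - 3*x
so tr(b^2 a^-1 b a b a^-2) = tr(a^-1 b^2 a^-1 b a b) tr(a) - tr(a^-1 b^2 a^-1 b a b a) = x^3*y^3*z - x^4*y^2 - 2*x^2*y^2*z^2 - x*y^3*z + x*y*z^3 + x^4 + 3*x^2*y^2 + x^2*z^2 + y^2*z^2 - x*y*z - 4*x^2 - y^2 - z^2 + 2
tr(a^-2 b^2 a^-1 b a b a^-1) = tr(b^2 a^-1 b a b a^-2) tr(a) - tr(b^2 a^-1 b a b a^-1) = x^4*y^3*z - x^5*y^2 - 2*x^3*y^2*z^2 - 2*x^2*y^3*z + x^2*y*z^3 + x^5 + 4*x^3*y^2 + x^3*z^2 + 3*x*y^2*z^2 - x^2*y*z - y*z^3 - 5*x^3 - 3*x*y^2 - 2*x*z^2 + 2*y*z + 5*x

x^4*y^3*z - x^5*y^2 - 2*x^3*y^2*z^2 - 2*x^2*y^3*z + x^2*y*z^3 + x^5 + 4*x^3*y^2 + x^3*z^2 + 3*x*y^2*z^2 - x^2*y*z - y*z^3 - 5*x^3 - 3*x*y^2 - 2*x*z^2 + 2*y*z + 5*x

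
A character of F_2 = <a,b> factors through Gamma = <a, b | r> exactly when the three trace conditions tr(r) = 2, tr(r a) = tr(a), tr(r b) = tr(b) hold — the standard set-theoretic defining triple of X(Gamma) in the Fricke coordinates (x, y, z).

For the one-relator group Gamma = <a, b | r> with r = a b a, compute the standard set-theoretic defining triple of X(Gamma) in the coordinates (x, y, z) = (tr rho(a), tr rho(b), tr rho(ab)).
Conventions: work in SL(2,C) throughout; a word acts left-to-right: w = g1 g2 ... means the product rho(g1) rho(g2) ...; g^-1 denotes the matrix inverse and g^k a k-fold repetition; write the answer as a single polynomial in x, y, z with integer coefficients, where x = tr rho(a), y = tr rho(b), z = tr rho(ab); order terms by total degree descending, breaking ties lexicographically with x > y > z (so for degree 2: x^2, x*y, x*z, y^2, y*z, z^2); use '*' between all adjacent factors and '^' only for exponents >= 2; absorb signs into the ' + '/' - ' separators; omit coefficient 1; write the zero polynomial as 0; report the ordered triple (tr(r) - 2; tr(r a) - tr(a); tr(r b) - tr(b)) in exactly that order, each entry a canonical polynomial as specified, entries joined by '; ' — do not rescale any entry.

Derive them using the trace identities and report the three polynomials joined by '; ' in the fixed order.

reduce: tr(a b a) = tr(a) * tr(b a) - tr(b) = x*z - y
tr(a b a^2) = tr(a) * tr(a b a) - tr(a b)  (reduce the a square) = x^2*z - x*y - z
so tr(a b a b) = tr(a b) * tr(a b) - tr(1)   [split at a repeated a] = z^2 - 2
assemble the triple (tr(r) - 2; tr(r a) - x; tr(r b) - y)

x*z - y - 2; x^2*z - x*y - x - z; z^2 - y - 2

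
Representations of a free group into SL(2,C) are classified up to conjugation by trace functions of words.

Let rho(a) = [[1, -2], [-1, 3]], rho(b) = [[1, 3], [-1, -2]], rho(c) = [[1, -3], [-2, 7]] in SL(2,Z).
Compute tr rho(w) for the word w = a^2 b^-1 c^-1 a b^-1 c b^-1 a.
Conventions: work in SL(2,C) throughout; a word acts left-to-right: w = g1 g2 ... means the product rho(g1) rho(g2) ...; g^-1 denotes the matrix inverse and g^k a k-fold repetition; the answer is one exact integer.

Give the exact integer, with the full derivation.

-4906

rho(a) = [[1, -2], [-1, 3]]
... * rho(a) = [[1, -2], [-1, 3]]  ->  [[3, -8], [-4, 11]]
... * rho(b^-1) = [[-2, -3], [1, 1]]  ->  [[-14, -17], [19, 23]]
... * rho(c^-1) = [[7, 3], [2, 1]]  ->  [[-132, -59], [179, 80]]
... * rho(a) = [[1, -2], [-1, 3]]  ->  [[-73, 87], [99, -118]]
... * rho(b^-1) = [[-2, -3], [1, 1]]  ->  [[233, 306], [-316, -415]]
... * rho(c) = [[1, -3], [-2, 7]]  ->  [[-379, 1443], [514, -1957]]
... * rho(b^-1) = [[-2, -3], [1, 1]]  ->  [[2201, 2580], [-2985, -3499]]
... * rho(a) = [[1, -2], [-1, 3]]  ->  [[-379, 3338], [514, -4527]]
tr = -379 + -4527 = -4906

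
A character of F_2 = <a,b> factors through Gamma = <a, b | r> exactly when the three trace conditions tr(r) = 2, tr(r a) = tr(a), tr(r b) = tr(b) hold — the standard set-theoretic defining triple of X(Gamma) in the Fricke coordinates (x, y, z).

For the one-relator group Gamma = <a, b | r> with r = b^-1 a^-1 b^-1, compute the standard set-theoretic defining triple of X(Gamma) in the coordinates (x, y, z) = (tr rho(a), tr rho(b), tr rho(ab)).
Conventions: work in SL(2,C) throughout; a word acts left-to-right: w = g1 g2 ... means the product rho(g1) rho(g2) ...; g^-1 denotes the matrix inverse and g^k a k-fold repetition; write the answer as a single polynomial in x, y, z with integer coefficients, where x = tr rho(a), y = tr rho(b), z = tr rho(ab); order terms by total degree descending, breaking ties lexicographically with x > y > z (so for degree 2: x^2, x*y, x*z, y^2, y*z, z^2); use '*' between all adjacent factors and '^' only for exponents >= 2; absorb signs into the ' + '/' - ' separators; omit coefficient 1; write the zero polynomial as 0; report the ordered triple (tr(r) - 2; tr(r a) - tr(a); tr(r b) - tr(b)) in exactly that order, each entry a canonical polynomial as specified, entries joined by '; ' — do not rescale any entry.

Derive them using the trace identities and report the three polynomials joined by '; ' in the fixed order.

tr(a^-1) = tr(a) = x
and tr(a^-1 b) = tr(b) * tr(a) - tr(b a) = x*y - z
tr(b^-1 a^-1) = tr(a^-1) * tr(b) - tr(a^-1 b) = z
next, tr(b^-1 a^-1 b^-1) = tr(b^-1 a^-1) * tr(b) - tr(b^-1 a^-1 b) = y*z - x
tr(b a b a) = tr(a b) * tr(a b) - tr(1)   [split at repeated a] = z^2 - 2
tr(a b a^-1 b) = tr(b a b) * tr(a) - tr(b a b a) = x*y*z - x^2 - z^2 + 2
next, tr(a^-1 b^-1 a b) = tr(a b a^-1) * tr(b) - tr(a b a^-1 b) = -x*y*z + x^2 + y^2 + z^2 - 2
tr(b^-1 a^-1 b^-1 a) = tr(a^-1 b^-1 a) * tr(b) - tr(a^-1 b^-1 a b) = x*y*z - x^2 - z^2 + 2
assemble the triple (tr(r) - 2; tr(r a) - x; tr(r b) - y)

y*z - x - 2; x*y*z - x^2 - z^2 - x + 2; -y + z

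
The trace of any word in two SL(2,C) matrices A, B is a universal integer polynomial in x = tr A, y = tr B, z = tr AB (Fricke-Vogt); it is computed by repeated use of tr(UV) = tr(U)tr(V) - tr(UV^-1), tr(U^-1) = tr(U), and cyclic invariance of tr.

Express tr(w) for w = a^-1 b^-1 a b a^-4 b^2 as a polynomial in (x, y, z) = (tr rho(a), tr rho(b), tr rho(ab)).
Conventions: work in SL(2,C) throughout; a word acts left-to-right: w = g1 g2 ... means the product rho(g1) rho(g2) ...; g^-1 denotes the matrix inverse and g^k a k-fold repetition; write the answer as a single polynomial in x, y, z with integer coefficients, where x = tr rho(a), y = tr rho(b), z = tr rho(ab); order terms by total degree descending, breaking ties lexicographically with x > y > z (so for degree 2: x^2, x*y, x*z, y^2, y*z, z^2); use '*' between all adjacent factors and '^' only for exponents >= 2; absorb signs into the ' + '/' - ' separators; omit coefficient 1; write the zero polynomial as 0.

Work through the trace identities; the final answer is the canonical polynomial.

tr(b^2) = tr(b) * tr(b) - tr(1)   [square of b] = y^2 - 2
so tr(b^3) = tr(b) * tr(b^2) - tr(b)   [square of b] = y^3 - 3*y
tr(a b^2) = tr(b) * tr(a b) - tr(a)   [square of b] = y*z - x
tr(b^3 a) = tr(b) * tr(a b^2) - tr(a b)   [square of b] = y^2*z - x*y - z
so tr(a^-1 b^3) = tr(b^3) * tr(a) - tr(b^3 a)   [inverse elimination on a] = x*y^3 - y^2*z - 2*x*y + z
so tr(b^3 a^-2) = tr(a^-1 b^3) * tr(a) - tr(a^-1 b^3 a)   [inverse elimination on a] = x^2*y^3 - x*y^2*z - 2*x^2*y - y^3 + x*z + 3*y
tr(b a^-3 b^2) = tr(b^3 a^-2) * tr(a) - tr(b^3 a^-1)   [inverse elimination on a] = x^3*y^3 - x^2*y^2*z - 2*x^3*y - 2*x*y^3 + x^2*z + y^2*z + 5*x*y - z
tr(b^3 a b) = tr(b) * tr(a b^3) - tr(a b^2)   [square of b] = y^3*z - x*y^2 - 2*y*z + x
so tr(a b a b) = tr(b a) * tr(b a) - tr(1)   [split at a repeated b] = z^2 - 2
tr(a b a) = tr(a) * tr(b a) - tr(b)   [square of a] = x*z - y
so tr(a b a b^2) = tr(b) * tr(a b a b) - tr(a b a)   [square of b] = y*z^2 - x*z - y
so tr(b^3 a b a) = tr(b) * tr(a b a b^2) - tr(a b a b)   [square of b] = y^2*z^2 - x*y*z - y^2 - z^2 + 2
reduce: tr(a^-1 b^3 a b) = tr(b^3 a b) * tr(a) - tr(b^3 a b a)   [inverse elimination on a] = x*y^3*z - x^2*y^2 - y^2*z^2 - x*y*z + x^2 + y^2 + z^2 - 2
tr(b^3 a b a^-2) = tr(a^-1 b^3 a b) * tr(a) - tr(a^-1 b^3 a b a)   [inverse elimination on a] = x^2*y^3*z - x^3*y^2 - x*y^2*z^2 - x^2*y*z - y^3*z + x^3 + 2*x*y^2 + x*z^2 + 2*y*z - 3*x
reduce: tr(b a b a^-3 b^2) = tr(b^3 a b a^-2) * tr(a) - tr(b^3 a b a^-1)   [inverse elimination on a] = x^3*y^3*z - x^4*y^2 - x^2*y^2*z^2 - x^3*y*z - 2*x*y^3*z + x^4 + 3*x^2*y^2 + x^2*z^2 + y^2*z^2 + 3*x*y*z - 4*x^2 - y^2 - z^2 + 2
tr(a b a b a b) = tr(b a b a) * tr(b a) - tr(a b)   [split at a repeated b] = z^3 - 3*z
tr(a b a b a) = tr(a) * tr(b a b a) - tr(b a b)   [square of a] = x*z^2 - y*z - x
so tr(b^2 a b a b a) = tr(b) * tr(a b a b a b) - tr(a b a b a)   [square of b] = y*z^3 - x*z^2 - 2*y*z + x
tr(a^-1 b^2 a b a b) = tr(b^2 a b a b) * tr(a) - tr(b^2 a b a b a)   [inverse elimination on a] = x*y^2*z^2 - x^2*y*z - y*z^3 - x*y^2 + 2*y*z + x
reduce: tr(b^2 a b a b a^-2) = tr(a^-1 b^2 a b a b) * tr(a) - tr(a^-1 b^2 a b a b a)   [inverse elimination on a] = x^2*y^2*z^2 - x^3*y*z - x*y*z^3 - x^2*y^2 - y^2*z^2 + 3*x*y*z + x^2 + y^2 + z^2 - 2
reduce: tr(b a b a^-3 b^2 a) = tr(b^2 a b a b a^-2) * tr(a) - tr(b^2 a b a b a^-1)   [inverse elimination on a] = x^3*y^2*z^2 - x^4*y*z - x^2*y*z^3 - x^3*y^2 - 2*x*y^2*z^2 + 4*x^2*y*z + y*z^3 + x^3 + 2*x*y^2 + x*z^2 - 2*y*z - 3*x
so tr(a b a^-3 b^2 a^-1 b) = tr(b a b a^-3 b^2) * tr(a) - tr(b a b a^-3 b^2 a)   [inverse elimination on a] = x^4*y^3*z - x^5*y^2 - 2*x^3*y^2*z^2 - 2*x^2*y^3*z + x^2*y*z^3 + x^5 + 4*x^3*y^2 + x^3*z^2 + 3*x*y^2*z^2 - x^2*y*z - y*z^3 - 5*x^3 - 3*x*y^2 - 2*x*z^2 + 2*y*z + 5*x
tr(a^-3 b^2 a^-1 b^-1 a b) = tr(a b a^-3 b^2 a^-1) * tr(b) - tr(a b a^-3 b^2 a^-1 b)   [inverse elimination on b] = -x^4*y^3*z + x^5*y^2 + x^3*y^4 + 2*x^3*y^2*z^2 + x^2*y^3*z - x^2*y*z^3 - x^5 - 6*x^3*y^2 - x^3*z^2 - 2*x*y^4 - 3*x*y^2*z^2 + 2*x^2*y*z + y^3*z + y*z^3 + 5*x^3 + 8*x*y^2 + 2*x*z^2 - 3*y*z - 5*x
tr(b^2 a^-1 b a b) = tr(b a b^3) * tr(a) - tr(b a b^3 a)   [inverse elimination on a] = x*y^3*z - x^2*y^2 - y^2*z^2 - x*y*z + x^2 + y^2 + z^2 - 2
so tr(b^2 a^-1 b a b a) = tr(b a b a b^2) * tr(a) - tr(b a b a b^2 a)   [inverse elimination on a] = x*y^2*z^2 - x^2*y*z - y*z^3 - x*y^2 + 2*y*z + x
tr(a^-1 b^2 a^-1 b a b) = tr(b^2 a^-1 b a b) * tr(a) - tr(b^2 a^-1 b a b a)   [inverse elimination on a] = x^2*y^3*z - x^3*y^2 - 2*x*y^2*z^2 + y*z^3 + x^3 + 2*x*y^2 + x*z^2 - 2*y*z - 3*x
tr(a b a^-2 b^2 a^-1 b) = tr(a^-1 b^2 a^-1 b a b) * tr(a) - tr(a^-1 b^2 a^-1 b a b a)   [inverse elimination on a] = x^3*y^3*z - x^4*y^2 - 2*x^2*y^2*z^2 - x*y^3*z + x*y*z^3 + x^4 + 3*x^2*y^2 + x^2*z^2 + y^2*z^2 - x*y*z - 4*x^2 - y^2 - z^2 + 2
so tr(a^-2 b^2 a^-1 b^-1 a b) = tr(a b a^-2 b^2 a^-1) * tr(b) - tr(a b a^-2 b^2 a^-1 b)   [inverse elimination on b] = -x^3*y^3*z + x^4*y^2 + x^2*y^4 + 2*x^2*y^2*z^2 - x*y*z^3 - x^4 - 5*x^2*y^2 - x^2*z^2 - y^4 - y^2*z^2 + 2*x*y*z + 4*x^2 + 4*y^2 + z^2 - 2
tr(a^-1 b^-1 a b a^-4 b^2) = tr(a^-3 b^2 a^-1 b^-1 a b) * tr(a) - tr(a^-3 b^2 a^-1 b^-1 a b a)   [inverse elimination on a] = -x^5*y^3*z + x^6*y^2 + x^4*y^4 + 2*x^4*y^2*z^2 + 2*x^3*y^3*z - x^3*y*z^3 - x^6 - 7*x^4*y^2 - x^4*z^2 - 3*x^2*y^4 - 5*x^2*y^2*z^2 + 2*x^3*y*z + x*y^3*z + 2*x*y*z^3 + 6*x^4 + 13*x^2*y^2 + 3*x^2*z^2 + y^4 + y^2*z^2 - 5*x*y*z - 9*x^2 - 4*y^2 - z^2 + 2

-x^5*y^3*z + x^6*y^2 + x^4*y^4 + 2*x^4*y^2*z^2 + 2*x^3*y^3*z - x^3*y*z^3 - x^6 - 7*x^4*y^2 - x^4*z^2 - 3*x^2*y^4 - 5*x^2*y^2*z^2 + 2*x^3*y*z + x*y^3*z + 2*x*y*z^3 + 6*x^4 + 13*x^2*y^2 + 3*x^2*z^2 + y^4 + y^2*z^2 - 5*x*y*z - 9*x^2 - 4*y^2 - z^2 + 2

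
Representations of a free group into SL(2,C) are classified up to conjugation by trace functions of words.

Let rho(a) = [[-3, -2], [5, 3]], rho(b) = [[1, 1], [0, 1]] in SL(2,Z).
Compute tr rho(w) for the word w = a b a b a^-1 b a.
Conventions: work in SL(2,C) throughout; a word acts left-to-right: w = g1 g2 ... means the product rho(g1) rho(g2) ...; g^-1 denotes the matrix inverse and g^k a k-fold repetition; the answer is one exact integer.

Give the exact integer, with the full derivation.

rho(a) = [[-3, -2], [5, 3]]
... * rho(b) = [[1, 1], [0, 1]]  ->  [[-3, -5], [5, 8]]
... * rho(a) = [[-3, -2], [5, 3]]  ->  [[-16, -9], [25, 14]]
... * rho(b) = [[1, 1], [0, 1]]  ->  [[-16, -25], [25, 39]]
... * rho(a^-1) = [[3, 2], [-5, -3]]  ->  [[77, 43], [-120, -67]]
... * rho(b) = [[1, 1], [0, 1]]  ->  [[77, 120], [-120, -187]]
... * rho(a) = [[-3, -2], [5, 3]]  ->  [[369, 206], [-575, -321]]
tr = 369 + -321 = 48

48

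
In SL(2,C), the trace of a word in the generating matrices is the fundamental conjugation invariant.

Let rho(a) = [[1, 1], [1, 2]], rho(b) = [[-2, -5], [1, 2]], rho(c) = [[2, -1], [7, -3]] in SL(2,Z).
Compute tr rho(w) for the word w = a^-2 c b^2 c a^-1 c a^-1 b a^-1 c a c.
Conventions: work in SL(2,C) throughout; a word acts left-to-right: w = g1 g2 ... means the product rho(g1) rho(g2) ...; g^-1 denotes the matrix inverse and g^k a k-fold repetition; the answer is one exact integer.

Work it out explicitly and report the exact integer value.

rho(a^-1) = [[2, -1], [-1, 1]]
... * rho(a^-1) = [[2, -1], [-1, 1]]  ->  [[5, -3], [-3, 2]]
... * rho(c) = [[2, -1], [7, -3]]  ->  [[-11, 4], [8, -3]]
... * rho(b) = [[-2, -5], [1, 2]]  ->  [[26, 63], [-19, -46]]
... * rho(b) = [[-2, -5], [1, 2]]  ->  [[11, -4], [-8, 3]]
... * rho(c) = [[2, -1], [7, -3]]  ->  [[-6, 1], [5, -1]]
... * rho(a^-1) = [[2, -1], [-1, 1]]  ->  [[-13, 7], [11, -6]]
... * rho(c) = [[2, -1], [7, -3]]  ->  [[23, -8], [-20, 7]]
... * rho(a^-1) = [[2, -1], [-1, 1]]  ->  [[54, -31], [-47, 27]]
... * rho(b) = [[-2, -5], [1, 2]]  ->  [[-139, -332], [121, 289]]
... * rho(a^-1) = [[2, -1], [-1, 1]]  ->  [[54, -193], [-47, 168]]
... * rho(c) = [[2, -1], [7, -3]]  ->  [[-1243, 525], [1082, -457]]
... * rho(a) = [[1, 1], [1, 2]]  ->  [[-718, -193], [625, 168]]
... * rho(c) = [[2, -1], [7, -3]]  ->  [[-2787, 1297], [2426, -1129]]
tr = -2787 + -1129 = -3916

-3916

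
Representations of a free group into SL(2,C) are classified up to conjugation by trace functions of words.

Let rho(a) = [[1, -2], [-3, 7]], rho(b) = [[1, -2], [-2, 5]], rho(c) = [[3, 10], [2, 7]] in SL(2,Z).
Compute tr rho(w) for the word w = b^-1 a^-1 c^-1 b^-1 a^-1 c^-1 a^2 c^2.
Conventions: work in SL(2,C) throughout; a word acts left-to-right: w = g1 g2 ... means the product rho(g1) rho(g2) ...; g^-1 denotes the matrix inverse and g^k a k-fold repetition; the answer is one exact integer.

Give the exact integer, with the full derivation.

rho(b^-1) = [[5, 2], [2, 1]]
... * rho(a^-1) = [[7, 2], [3, 1]]  ->  [[41, 12], [17, 5]]
... * rho(c^-1) = [[7, -10], [-2, 3]]  ->  [[263, -374], [109, -155]]
... * rho(b^-1) = [[5, 2], [2, 1]]  ->  [[567, 152], [235, 63]]
... * rho(a^-1) = [[7, 2], [3, 1]]  ->  [[4425, 1286], [1834, 533]]
... * rho(c^-1) = [[7, -10], [-2, 3]]  ->  [[28403, -40392], [11772, -16741]]
... * rho(a) = [[1, -2], [-3, 7]]  ->  [[149579, -339550], [61995, -140731]]
... * rho(a) = [[1, -2], [-3, 7]]  ->  [[1168229, -2676008], [484188, -1109107]]
... * rho(c) = [[3, 10], [2, 7]]  ->  [[-1847329, -7049766], [-765650, -2921869]]
... * rho(c) = [[3, 10], [2, 7]]  ->  [[-19641519, -67821652], [-8140688, -28109583]]
tr = -19641519 + -28109583 = -47751102

-47751102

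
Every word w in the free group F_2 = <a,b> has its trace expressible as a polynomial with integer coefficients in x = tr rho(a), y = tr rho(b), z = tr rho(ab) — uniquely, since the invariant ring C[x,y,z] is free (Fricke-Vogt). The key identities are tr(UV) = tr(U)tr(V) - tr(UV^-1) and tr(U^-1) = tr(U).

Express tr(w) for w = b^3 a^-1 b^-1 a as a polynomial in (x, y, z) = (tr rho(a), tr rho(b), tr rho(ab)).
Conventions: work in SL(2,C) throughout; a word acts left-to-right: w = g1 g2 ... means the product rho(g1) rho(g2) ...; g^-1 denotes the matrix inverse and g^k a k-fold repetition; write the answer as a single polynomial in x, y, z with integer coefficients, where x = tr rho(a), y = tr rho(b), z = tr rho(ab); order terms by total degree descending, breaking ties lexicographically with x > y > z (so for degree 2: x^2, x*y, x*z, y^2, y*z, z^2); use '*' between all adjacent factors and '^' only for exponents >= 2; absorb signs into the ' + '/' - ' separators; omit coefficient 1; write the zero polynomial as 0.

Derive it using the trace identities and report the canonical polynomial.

-x*y^3*z + x^2*y^2 + y^4 + y^2*z^2 + x*y*z - x^2 - 4*y^2 - z^2 + 2

trace(a b^2) = trace(b) trace(a b) - trace(a) = y*z - x
apply: trace(b^3 a) = trace(b) trace(b a b) - trace(b a) = y^2*z - x*y - z
trace(b^2) = trace(b) trace(b) - trace(1) = y^2 - 2
apply: trace(b^3) = trace(b) trace(b^2) - trace(b) = y^3 - 3*y
trace(a b^3 a) = trace(a) trace(b^3 a) - trace(b^3) = x*y^2*z - x^2*y - y^3 - x*z + 3*y
apply: trace(a b a b) = trace(b a) trace(b a) - trace(1) = z^2 - 2
use: trace(a b a) = trace(a) trace(b a) - trace(b) = x*z - y
apply: trace(a b a b^2) = trace(b) trace(a b a b) - trace(a b a) = y*z^2 - x*z - y
trace(a b^3 a b) = trace(b) trace(a b a b^2) - trace(a b a b) = y^2*z^2 - x*y*z - y^2 - z^2 + 2
apply: trace(b^-1 a b^3 a) = trace(a b^3 a) trace(b) - trace(a b^3 a b) = x*y^3*z - x^2*y^2 - y^4 - y^2*z^2 + 4*y^2 + z^2 - 2
trace(b^3 a^-1 b^-1 a) = trace(b^-1 a b^3) trace(a) - trace(b^-1 a b^3 a) = -x*y^3*z + x^2*y^2 + y^4 + y^2*z^2 + x*y*z - x^2 - 4*y^2 - z^2 + 2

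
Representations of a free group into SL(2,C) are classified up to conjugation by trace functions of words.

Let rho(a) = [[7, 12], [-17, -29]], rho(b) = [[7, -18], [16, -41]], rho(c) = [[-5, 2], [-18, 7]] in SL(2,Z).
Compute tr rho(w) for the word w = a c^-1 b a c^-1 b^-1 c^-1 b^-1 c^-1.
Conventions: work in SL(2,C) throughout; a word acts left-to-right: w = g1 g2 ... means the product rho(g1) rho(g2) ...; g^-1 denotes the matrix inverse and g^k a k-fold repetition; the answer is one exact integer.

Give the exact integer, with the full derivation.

2210025858

rho(a) = [[7, 12], [-17, -29]]
... * rho(c^-1) = [[7, -2], [18, -5]]  ->  [[265, -74], [-641, 179]]
... * rho(b) = [[7, -18], [16, -41]]  ->  [[671, -1736], [-1623, 4199]]
... * rho(a) = [[7, 12], [-17, -29]]  ->  [[34209, 58396], [-82744, -141247]]
... * rho(c^-1) = [[7, -2], [18, -5]]  ->  [[1290591, -360398], [-3121654, 871723]]
... * rho(b^-1) = [[-41, 18], [-16, 7]]  ->  [[-47147863, 20707852], [114040246, -50087711]]
... * rho(c^-1) = [[7, -2], [18, -5]]  ->  [[42706295, -9243534], [-103297076, 22358063]]
... * rho(b^-1) = [[-41, 18], [-16, 7]]  ->  [[-1603061551, 704008572], [3877451108, -1702840927]]
... * rho(c^-1) = [[7, -2], [18, -5]]  ->  [[1450723439, -313919758], [-3508978930, 759302419]]
tr = 1450723439 + 759302419 = 2210025858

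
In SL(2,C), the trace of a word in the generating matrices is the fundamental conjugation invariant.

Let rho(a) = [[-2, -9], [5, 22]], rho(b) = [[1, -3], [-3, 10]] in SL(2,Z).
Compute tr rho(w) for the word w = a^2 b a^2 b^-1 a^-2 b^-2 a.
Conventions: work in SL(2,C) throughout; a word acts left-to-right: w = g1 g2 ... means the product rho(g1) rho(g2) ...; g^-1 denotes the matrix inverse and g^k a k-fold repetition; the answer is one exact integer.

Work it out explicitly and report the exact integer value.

-1134750755050

rho(a) = [[-2, -9], [5, 22]]
... * rho(a) = [[-2, -9], [5, 22]]  ->  [[-41, -180], [100, 439]]
... * rho(b) = [[1, -3], [-3, 10]]  ->  [[499, -1677], [-1217, 4090]]
... * rho(a) = [[-2, -9], [5, 22]]  ->  [[-9383, -41385], [22884, 100933]]
... * rho(a) = [[-2, -9], [5, 22]]  ->  [[-188159, -826023], [458897, 2014570]]
... * rho(b^-1) = [[10, 3], [3, 1]]  ->  [[-4359659, -1390500], [10632680, 3391261]]
... * rho(a^-1) = [[22, 9], [-5, -2]]  ->  [[-88959998, -36455931], [216962655, 88911598]]
... * rho(a^-1) = [[22, 9], [-5, -2]]  ->  [[-1774840301, -727728120], [4328620420, 1774840699]]
... * rho(b^-1) = [[10, 3], [3, 1]]  ->  [[-19931587370, -6052249023], [48610726297, 14760701959]]
... * rho(b^-1) = [[10, 3], [3, 1]]  ->  [[-217472620769, -65847011133], [530389368847, 160592880850]]
... * rho(a) = [[-2, -9], [5, 22]]  ->  [[105710185873, 508619341995], [-257814333444, -1240460940923]]
tr = 105710185873 + -1240460940923 = -1134750755050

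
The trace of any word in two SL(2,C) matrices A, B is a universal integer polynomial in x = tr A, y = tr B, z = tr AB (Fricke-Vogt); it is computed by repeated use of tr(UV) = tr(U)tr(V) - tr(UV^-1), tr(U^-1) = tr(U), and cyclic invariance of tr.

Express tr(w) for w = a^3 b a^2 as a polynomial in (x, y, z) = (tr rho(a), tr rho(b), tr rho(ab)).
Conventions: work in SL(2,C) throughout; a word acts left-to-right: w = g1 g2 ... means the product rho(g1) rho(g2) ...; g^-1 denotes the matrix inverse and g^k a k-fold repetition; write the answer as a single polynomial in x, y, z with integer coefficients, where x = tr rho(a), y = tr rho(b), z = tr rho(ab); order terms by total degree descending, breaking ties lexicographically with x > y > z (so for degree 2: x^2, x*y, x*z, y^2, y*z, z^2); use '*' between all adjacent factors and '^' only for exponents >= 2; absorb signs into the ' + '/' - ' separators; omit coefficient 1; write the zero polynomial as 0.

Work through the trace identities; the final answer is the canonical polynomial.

tr(a b a) = tr(a) * tr(b a) - tr(b)   [square of a] = x*z - y
tr(a^2 b a) = tr(a) * tr(a b a) - tr(a b)   [square of a] = x^2*z - x*y - z
tr(a b a^3) = tr(a) * tr(a^2 b a) - tr(a^2 b)   [square of a] = x^3*z - x^2*y - 2*x*z + y
reduce: tr(a^3 b a^2) = tr(a) * tr(a b a^3) - tr(a b a^2)   [square of a] = x^4*z - x^3*y - 3*x^2*z + 2*x*y + z

x^4*z - x^3*y - 3*x^2*z + 2*x*y + z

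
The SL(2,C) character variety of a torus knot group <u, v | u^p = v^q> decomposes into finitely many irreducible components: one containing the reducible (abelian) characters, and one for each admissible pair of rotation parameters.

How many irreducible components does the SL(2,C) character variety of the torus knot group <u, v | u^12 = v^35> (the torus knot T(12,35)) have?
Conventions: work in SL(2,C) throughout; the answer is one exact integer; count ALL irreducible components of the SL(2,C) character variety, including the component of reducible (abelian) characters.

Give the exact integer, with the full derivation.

In the torus knot group T(12,35), u^12 = v^35 is central, so an irreducible representation sends it to +I or -I (Schur).
On an irreducible component, tr(u) is locked at 2*cos(pi*alpha/12) for some alpha in 1..11, and tr(v) at 2*cos(pi*beta/35) for some beta in 1..34.
Consistency of u^12 = (-1)^alpha I with v^35 = (-1)^beta I forces alpha = beta (mod 2).
Counting: 6 odd alphas x 17 odd betas + 5 even alphas x 17 even betas = 102 + 85 = 187.
That is 187 components of irreducible characters, and with the reducible (abelian) component the total is 188.

188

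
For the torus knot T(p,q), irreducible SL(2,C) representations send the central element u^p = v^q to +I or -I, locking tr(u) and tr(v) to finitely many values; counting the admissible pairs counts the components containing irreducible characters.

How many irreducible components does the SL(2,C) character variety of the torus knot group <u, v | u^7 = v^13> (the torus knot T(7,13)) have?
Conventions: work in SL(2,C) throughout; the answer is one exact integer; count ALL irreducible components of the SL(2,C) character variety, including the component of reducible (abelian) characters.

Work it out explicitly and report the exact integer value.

Gamma = < u, v | u^7 = v^13 > (torus knot T(7,13)); the central element u^7 = v^13 acts as +I or -I in any irreducible SL(2,C) representation.
This locks tr(u) to 2*cos(pi*alpha/7), alpha in 1..6, and tr(v) to 2*cos(pi*beta/13), beta in 1..12, on each component of irreducible characters.
Consistency of u^7 = (-1)^alpha I with v^13 = (-1)^beta I forces alpha = beta (mod 2).
Enumerate parity-matched pairs: 3*6 odd-odd plus 3*6 even-even gives 36.
That is 36 components of irreducible characters, and with the reducible (abelian) component the total is 37.

37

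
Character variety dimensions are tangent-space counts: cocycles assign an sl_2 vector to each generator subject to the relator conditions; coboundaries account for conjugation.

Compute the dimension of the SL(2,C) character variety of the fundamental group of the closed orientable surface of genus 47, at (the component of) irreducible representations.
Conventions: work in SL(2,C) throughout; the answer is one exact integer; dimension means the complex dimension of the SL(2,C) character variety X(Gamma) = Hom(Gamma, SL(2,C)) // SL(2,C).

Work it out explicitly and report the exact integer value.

Gamma = pi_1(Sigma_47) = < a_1, b_1, ..., a_47, b_47 | prod [a_i, b_i] > has 2g = 94 generators and 1 relator.
Unconstrained cocycle data is one sl_2 vector per generator (282 dimensions), cut by the relator condition d_2(z) = 0.
H^2 = coker(d_2) is dual to H^0 = 0 at irreducible rho (Poincare duality), so d_2 is onto: dim Z^1 = 279.
dim B^1 = 3 (coboundaries, injective at irreducible rho).
dim X = dim H^1 = 279 - 3 = 276.

276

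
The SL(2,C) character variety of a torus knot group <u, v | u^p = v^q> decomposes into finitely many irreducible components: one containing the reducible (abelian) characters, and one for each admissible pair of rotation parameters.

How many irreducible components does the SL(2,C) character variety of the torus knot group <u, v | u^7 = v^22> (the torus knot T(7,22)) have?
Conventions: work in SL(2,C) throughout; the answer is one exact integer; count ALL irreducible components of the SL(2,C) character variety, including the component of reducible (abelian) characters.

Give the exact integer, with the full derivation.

64

For T(7,22): irreducibility forces the central element u^7 = v^22 to one of +I, -I.
On an irreducible component, tr(u) is locked at 2*cos(pi*alpha/7) for some alpha in 1..6, and tr(v) at 2*cos(pi*beta/22) for some beta in 1..21.
u^7 = (-1)^alpha I and v^22 = (-1)^beta I must agree, so alpha and beta have equal parity.
Enumerate parity-matched pairs: 3*11 odd-odd plus 3*10 even-even gives 63.
components with irreducible characters: 63; plus the single component of reducible (abelian) characters: total 64.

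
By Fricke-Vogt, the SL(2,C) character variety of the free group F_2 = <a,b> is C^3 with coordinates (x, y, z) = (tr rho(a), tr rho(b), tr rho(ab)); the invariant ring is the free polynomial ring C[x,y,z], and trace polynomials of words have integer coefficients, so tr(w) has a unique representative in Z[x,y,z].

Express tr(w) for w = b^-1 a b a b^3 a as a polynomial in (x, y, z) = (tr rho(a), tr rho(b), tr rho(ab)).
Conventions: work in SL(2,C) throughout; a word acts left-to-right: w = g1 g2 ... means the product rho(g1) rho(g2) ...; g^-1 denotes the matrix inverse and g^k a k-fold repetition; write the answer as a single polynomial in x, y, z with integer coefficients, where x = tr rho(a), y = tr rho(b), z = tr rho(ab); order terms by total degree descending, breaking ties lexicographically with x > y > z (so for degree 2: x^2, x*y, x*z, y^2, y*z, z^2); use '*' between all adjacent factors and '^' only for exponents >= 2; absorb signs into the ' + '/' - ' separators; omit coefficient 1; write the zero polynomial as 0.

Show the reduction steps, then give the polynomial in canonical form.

x*y^3*z^2 - x^2*y^2*z - y^4*z - y^2*z^3 + 4*y^2*z + z^3 - 3*z

tr(b a b a) = tr(b a)*tr(b a) - tr(1)   [split at repeated b] = z^2 - 2
tr(b a b) = tr(b)*tr(a b) - tr(a) = y*z - x
tr(a^2 b a b) = tr(a)*tr(b a b a) - tr(b a b) = x*z^2 - y*z - x
tr(a b a) = tr(a)*tr(b a) - tr(b) = x*z - y
tr(a^2 b a) = tr(a)*tr(a b a) - tr(a b) = x^2*z - x*y - z
tr(b a^2 b a b) = tr(b)*tr(a^2 b a b) - tr(a^2 b a) = x*y*z^2 - x^2*z - y^2*z + z
tr(a b a b^3 a) = tr(b)*tr(b a^2 b a b) - tr(b a^2 b a) = x*y^2*z^2 - x^2*y*z - y^3*z - x*z^2 + 2*y*z + x
tr(a b a b a b) = tr(b a)*tr(b a b a) - tr(b^-1 a^-1)   [split at repeated b] = z^3 - 3*z
tr(b a b a b a b) = tr(b)*tr(a b a b a b) - tr(a b a b a) = y*z^3 - x*z^2 - 2*y*z + x
tr(a b a b^3 a b) = tr(b)*tr(b a b a b a b) - tr(b a b a b a) = y^2*z^3 - x*y*z^2 - 2*y^2*z - z^3 + x*y + 3*z
tr(b^-1 a b a b^3 a) = tr(a b a b^3 a)*tr(b) - tr(a b a b^3 a b) = x*y^3*z^2 - x^2*y^2*z - y^4*z - y^2*z^3 + 4*y^2*z + z^3 - 3*z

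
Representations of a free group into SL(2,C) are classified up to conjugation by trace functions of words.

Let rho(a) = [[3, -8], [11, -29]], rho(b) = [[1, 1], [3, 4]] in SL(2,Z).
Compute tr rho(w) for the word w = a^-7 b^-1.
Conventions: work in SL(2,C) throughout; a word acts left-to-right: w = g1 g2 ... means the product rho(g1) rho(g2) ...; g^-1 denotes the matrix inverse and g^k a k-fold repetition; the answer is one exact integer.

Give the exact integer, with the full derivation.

-38576948076

rho(a^-1) = [[-29, 8], [-11, 3]]
... * rho(a^-1) = [[-29, 8], [-11, 3]]  ->  [[753, -208], [286, -79]]
... * rho(a^-1) = [[-29, 8], [-11, 3]]  ->  [[-19549, 5400], [-7425, 2051]]
... * rho(a^-1) = [[-29, 8], [-11, 3]]  ->  [[507521, -140192], [192764, -53247]]
... * rho(a^-1) = [[-29, 8], [-11, 3]]  ->  [[-13175997, 3639592], [-5004439, 1382371]]
... * rho(a^-1) = [[-29, 8], [-11, 3]]  ->  [[342068401, -94489200], [129922650, -35888399]]
... * rho(a^-1) = [[-29, 8], [-11, 3]]  ->  [[-8880602429, 2453079608], [-3372984461, 931716003]]
... * rho(b^-1) = [[4, -1], [-3, 1]]  ->  [[-42881648540, 11333682037], [-16287085853, 4304700464]]
tr = -42881648540 + 4304700464 = -38576948076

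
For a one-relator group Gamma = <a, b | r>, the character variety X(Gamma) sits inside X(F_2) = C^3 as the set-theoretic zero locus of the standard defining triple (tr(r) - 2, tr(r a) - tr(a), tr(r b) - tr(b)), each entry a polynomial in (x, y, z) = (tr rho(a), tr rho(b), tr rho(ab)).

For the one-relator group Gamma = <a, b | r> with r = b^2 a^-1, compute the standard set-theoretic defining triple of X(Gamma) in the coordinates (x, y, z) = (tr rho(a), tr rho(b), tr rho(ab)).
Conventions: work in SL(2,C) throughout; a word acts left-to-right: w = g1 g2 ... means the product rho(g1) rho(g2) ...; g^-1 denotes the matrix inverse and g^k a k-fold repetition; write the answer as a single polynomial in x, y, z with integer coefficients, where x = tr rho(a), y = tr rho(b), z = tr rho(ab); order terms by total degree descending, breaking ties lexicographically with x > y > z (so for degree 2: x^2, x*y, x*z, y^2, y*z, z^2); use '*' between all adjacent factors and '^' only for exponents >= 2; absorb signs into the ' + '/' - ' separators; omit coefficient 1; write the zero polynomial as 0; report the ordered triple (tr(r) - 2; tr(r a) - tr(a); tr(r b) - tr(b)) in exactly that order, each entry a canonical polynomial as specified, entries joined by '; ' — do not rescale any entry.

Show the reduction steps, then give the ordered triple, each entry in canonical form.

and trace(b^2) = trace(b)*trace(b) - trace(1)  (reduce the b square) = y^2 - 2
trace(b^2 a) = trace(b)*trace(a b) - trace(a)  (reduce the b square) = y*z - x
trace(b^2 a^-1) = trace(b^2)*trace(a) - trace(b^2 a)  (eliminate a^-1) = x*y^2 - y*z - x
next, trace(b^3) = trace(b)*trace(b^2) - trace(b) = y^3 - 3*y
next, trace(b^3 a) = trace(b)*trace(a b^2) - trace(a b) = y^2*z - x*y - z
trace(b^2 a^-1 b) = trace(b^3)*trace(a) - trace(b^3 a) = x*y^3 - y^2*z - 2*x*y + z
assemble the triple (trace(r) - 2; trace(r a) - x; trace(r b) - y)

x*y^2 - y*z - x - 2; y^2 - x - 2; x*y^3 - y^2*z - 2*x*y - y + z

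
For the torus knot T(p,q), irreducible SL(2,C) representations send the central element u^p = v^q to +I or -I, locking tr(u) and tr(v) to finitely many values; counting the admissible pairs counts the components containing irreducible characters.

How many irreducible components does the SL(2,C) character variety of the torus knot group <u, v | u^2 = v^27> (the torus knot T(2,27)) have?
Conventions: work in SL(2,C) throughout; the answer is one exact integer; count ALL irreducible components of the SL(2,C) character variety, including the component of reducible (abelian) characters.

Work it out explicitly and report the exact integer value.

Gamma = < u, v | u^2 = v^27 > (torus knot T(2,27)); the central element u^2 = v^27 acts as +I or -I in any irreducible SL(2,C) representation.
On an irreducible component, tr(u) is locked at 2*cos(pi*alpha/2) for some alpha in 1..1, and tr(v) at 2*cos(pi*beta/27) for some beta in 1..26.
Consistency of u^2 = (-1)^alpha I with v^27 = (-1)^beta I forces alpha = beta (mod 2).
Counting: 1 odd alphas x 13 odd betas + 0 even alphas x 13 even betas = 13 + 0 = 13.
That is 13 components of irreducible characters, and with the reducible (abelian) component the total is 14.

14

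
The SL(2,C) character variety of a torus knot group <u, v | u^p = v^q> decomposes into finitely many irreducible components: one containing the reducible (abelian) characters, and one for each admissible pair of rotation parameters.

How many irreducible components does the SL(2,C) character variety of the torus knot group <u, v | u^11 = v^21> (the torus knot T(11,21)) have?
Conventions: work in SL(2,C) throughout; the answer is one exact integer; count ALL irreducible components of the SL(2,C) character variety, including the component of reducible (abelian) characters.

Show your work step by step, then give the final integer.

Gamma = < u, v | u^11 = v^21 > (torus knot T(11,21)); the central element u^11 = v^21 acts as +I or -I in any irreducible SL(2,C) representation.
On an irreducible component, tr(u) is locked at 2*cos(pi*alpha/11) for some alpha in 1..10, and tr(v) at 2*cos(pi*beta/21) for some beta in 1..20.
The two central values (-1)^alpha I and (-1)^beta I must be the same matrix, so alpha and beta share a parity.
count pairs: odd alpha (5 choices) x odd beta (10), plus even alpha (5) x even beta (10): 5*10 + 5*10 = 100.
That is 100 components of irreducible characters, and with the reducible (abelian) component the total is 101.

101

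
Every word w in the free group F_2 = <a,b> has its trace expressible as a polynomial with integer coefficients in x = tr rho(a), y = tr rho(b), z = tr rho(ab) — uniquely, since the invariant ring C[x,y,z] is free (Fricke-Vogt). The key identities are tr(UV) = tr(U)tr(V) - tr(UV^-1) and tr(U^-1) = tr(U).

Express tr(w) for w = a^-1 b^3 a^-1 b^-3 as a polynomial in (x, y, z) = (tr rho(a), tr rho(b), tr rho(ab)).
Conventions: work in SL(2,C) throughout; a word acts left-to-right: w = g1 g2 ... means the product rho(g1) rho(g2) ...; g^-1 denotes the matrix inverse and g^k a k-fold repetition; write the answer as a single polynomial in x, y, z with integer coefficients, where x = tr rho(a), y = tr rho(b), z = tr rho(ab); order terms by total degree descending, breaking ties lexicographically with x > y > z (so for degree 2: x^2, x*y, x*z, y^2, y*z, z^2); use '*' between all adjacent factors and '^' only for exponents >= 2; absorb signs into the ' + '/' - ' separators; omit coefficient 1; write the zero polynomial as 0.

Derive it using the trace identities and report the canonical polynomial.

x*y^5*z - x^2*y^4 - y^6 - y^4*z^2 - 2*x*y^3*z + 2*x^2*y^2 + 6*y^4 + 2*y^2*z^2 + x*y*z - 9*y^2 - z^2 + 2

tr(b^2) = tr(b)*tr(b) - tr(1)  (reduce the b square) = y^2 - 2
tr(b^2 a) = tr(b)*tr(a b) - tr(a)  (reduce the b square) = y*z - x
tr(a^-1 b^2) = tr(b^2)*tr(a) - tr(b^2 a)  (eliminate a^-1) = x*y^2 - y*z - x
tr(b^3) = tr(b)*tr(b^2) - tr(b)  (reduce the b square) = y^3 - 3*y
tr(b a b^2) = tr(b)*tr(b a b) - tr(b a)  (reduce the b square) = y^2*z - x*y - z
tr(b^3 a b) = tr(b)*tr(b a b^2) - tr(b a b)  (reduce the b square) = y^3*z - x*y^2 - 2*y*z + x
tr(a b a b) = tr(b a)*tr(b a) - tr(1)  (split on b) = z^2 - 2
use: tr(a b a) = tr(a)*tr(b a) - tr(b)  (reduce the a square) = x*z - y
tr(b a b a b) = tr(b)*tr(a b a b) - tr(a b a)  (reduce the b square) = y*z^2 - x*z - y
use: tr(b^3 a b a) = tr(b)*tr(b a b a b) - tr(b a b a)  (reduce the b square) = y^2*z^2 - x*y*z - y^2 - z^2 + 2
apply: tr(a^-1 b^3 a b) = tr(b^3 a b)*tr(a) - tr(b^3 a b a)  (eliminate a^-1) = x*y^3*z - x^2*y^2 - y^2*z^2 - x*y*z + x^2 + y^2 + z^2 - 2
tr(b^-1 a^-1 b^3 a) = tr(a^-1 b^3 a)*tr(b) - tr(a^-1 b^3 a b)  (eliminate b^-1) = -x*y^3*z + x^2*y^2 + y^4 + y^2*z^2 + x*y*z - x^2 - 4*y^2 - z^2 + 2
tr(a^-1 b^3 a^-1 b^-1) = tr(b^-1 a^-1 b^3)*tr(a) - tr(b^-1 a^-1 b^3 a)  (eliminate a^-1) = x*y^3*z - y^4 - y^2*z^2 - 2*x*y*z + 4*y^2 + z^2 - 2
tr(a^-1 b^3) = tr(b^3)*tr(a) - tr(b^3 a)  (eliminate a^-1) = x*y^3 - y^2*z - 2*x*y + z
tr(a^-1 b^3 a^-1) = tr(a^-1 b^3)*tr(a) - tr(a^-1 b^3 a)  (eliminate a^-1) = x^2*y^3 - x*y^2*z - 2*x^2*y - y^3 + x*z + 3*y
tr(a^-1 b^3 a^-1 b^-2) = tr(a^-1 b^3 a^-1 b^-1)*tr(b) - tr(a^-1 b^3 a^-1)  (eliminate b^-1) = x*y^4*z - x^2*y^3 - y^5 - y^3*z^2 - x*y^2*z + 2*x^2*y + 5*y^3 + y*z^2 - x*z - 5*y
tr(a^-1 b^3 a^-1 b^-3) = tr(a^-1 b^3 a^-1 b^-2)*tr(b) - tr(a^-1 b^3 a^-1 b^-1)  (eliminate b^-1) = x*y^5*z - x^2*y^4 - y^6 - y^4*z^2 - 2*x*y^3*z + 2*x^2*y^2 + 6*y^4 + 2*y^2*z^2 + x*y*z - 9*y^2 - z^2 + 2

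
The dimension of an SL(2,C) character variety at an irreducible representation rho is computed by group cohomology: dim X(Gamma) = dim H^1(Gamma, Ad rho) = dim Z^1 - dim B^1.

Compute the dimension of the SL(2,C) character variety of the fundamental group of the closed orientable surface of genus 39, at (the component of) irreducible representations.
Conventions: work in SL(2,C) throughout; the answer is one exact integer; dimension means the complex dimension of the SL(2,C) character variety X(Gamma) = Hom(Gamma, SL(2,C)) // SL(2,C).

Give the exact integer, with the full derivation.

228

pi_1 of the closed genus-39 surface has 78 generators bound by the single product-of-commutators relator.
A cocycle assigns one sl_2 vector per generator subject to the relator condition d_2(z) = 0: dim of the unconstrained space is 3*2g = 234.
d_2 is surjective at irreducible rho (its cokernel H^2 is dual to H^0 = 0), so dim Z^1 = 234 - 3 = 231.
Coboundaries contribute dim B^1 = 3 (injective at irreducible rho).
dim X = dim H^1 = 231 - 3 = 228.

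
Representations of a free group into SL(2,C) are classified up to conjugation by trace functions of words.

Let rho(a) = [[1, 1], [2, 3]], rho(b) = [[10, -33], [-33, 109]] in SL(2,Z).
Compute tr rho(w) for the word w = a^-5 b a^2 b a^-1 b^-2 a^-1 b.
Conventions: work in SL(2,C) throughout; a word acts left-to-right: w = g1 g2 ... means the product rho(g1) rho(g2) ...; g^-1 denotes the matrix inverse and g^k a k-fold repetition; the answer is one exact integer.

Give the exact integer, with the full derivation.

rho(a^-1) = [[3, -1], [-2, 1]]
... * rho(a^-1) = [[3, -1], [-2, 1]]  ->  [[11, -4], [-8, 3]]
... * rho(a^-1) = [[3, -1], [-2, 1]]  ->  [[41, -15], [-30, 11]]
... * rho(a^-1) = [[3, -1], [-2, 1]]  ->  [[153, -56], [-112, 41]]
... * rho(a^-1) = [[3, -1], [-2, 1]]  ->  [[571, -209], [-418, 153]]
... * rho(b) = [[10, -33], [-33, 109]]  ->  [[12607, -41624], [-9229, 30471]]
... * rho(a) = [[1, 1], [2, 3]]  ->  [[-70641, -112265], [51713, 82184]]
... * rho(a) = [[1, 1], [2, 3]]  ->  [[-295171, -407436], [216081, 298265]]
... * rho(b) = [[10, -33], [-33, 109]]  ->  [[10493678, -34669881], [-7681935, 25380212]]
... * rho(a^-1) = [[3, -1], [-2, 1]]  ->  [[100820796, -45163559], [-73806229, 33062147]]
... * rho(b^-1) = [[109, 33], [33, 10]]  ->  [[9499069317, 2875450678], [-6953828110, -2104984087]]
... * rho(b^-1) = [[109, 33], [33, 10]]  ->  [[1130288427927, 342223794241], [-827431738861, -250526168500]]
... * rho(a^-1) = [[3, -1], [-2, 1]]  ->  [[2706417695299, -788064633686], [-1981242879583, 576905570361]]
... * rho(b) = [[10, -33], [-33, 109]]  ->  [[53070309864628, -175210829016641], [-38850312617743, 128263722195588]]
tr = 53070309864628 + 128263722195588 = 181334032060216

181334032060216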